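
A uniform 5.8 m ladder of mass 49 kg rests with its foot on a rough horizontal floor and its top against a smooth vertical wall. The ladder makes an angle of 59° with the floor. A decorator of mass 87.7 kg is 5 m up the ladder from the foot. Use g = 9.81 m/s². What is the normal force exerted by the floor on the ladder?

N_floor ≈ 1340 N

ΣF_y = 0: N_floor = 49×9.81 + 87.7×9.81 = 1341 N.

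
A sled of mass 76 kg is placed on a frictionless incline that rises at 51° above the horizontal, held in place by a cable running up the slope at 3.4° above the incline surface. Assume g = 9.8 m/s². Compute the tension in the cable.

T ≈ 580 N

Take axes along and perpendicular to the incline. Weight components: W sin 51° = 578.8 N down-slope, W cos 51° = 468.7 N into the surface.
Along incline: T cos 3.4° = W sin 51° → T = 579.8 N.
Perpendicular: N = W cos 51° − T sin 3.4° = 434.3 N.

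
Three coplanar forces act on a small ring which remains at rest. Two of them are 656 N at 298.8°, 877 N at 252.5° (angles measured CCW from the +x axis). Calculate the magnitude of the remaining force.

F ≈ 1410 N

Sum the known components: ΣF_x = 52.31 N, ΣF_y = -1411 N.
For equilibrium the remaining force must supply (−ΣF_x, −ΣF_y) = (-52.31, 1411) N.
Magnitude = √((-52.31)² + (1411)²) = 1412 N; direction = atan2(1411, -52.31) = 92.1°.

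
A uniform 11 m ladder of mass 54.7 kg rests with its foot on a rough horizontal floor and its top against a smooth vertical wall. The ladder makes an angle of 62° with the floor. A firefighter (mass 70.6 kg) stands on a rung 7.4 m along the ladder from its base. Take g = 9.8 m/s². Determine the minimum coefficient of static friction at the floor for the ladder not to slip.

μ_min ≈ 0.318

ΣF_y = 0: N_floor = 54.7×9.8 + 70.6×9.8 = 1227.9 N.
Torques about the foot: N_wall · 11 sin 62° = 54.7×9.8×5.5 cos 62° + 70.6×9.8×7.4 cos 62° → N_wall = 390 N.
ΣF_x = 0: f_floor = N_wall = 390 N.
μ_min = f_floor / N_floor = 390 / 1227.9 = 0.3176.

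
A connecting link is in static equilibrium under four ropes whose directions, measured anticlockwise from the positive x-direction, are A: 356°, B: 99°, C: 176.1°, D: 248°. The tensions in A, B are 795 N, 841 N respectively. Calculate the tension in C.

Resolve: ΣF_x = 795 cos 356° + 841 cos 99° + T_C cos 176.1° + T_D cos 248° = 0.
        ΣF_y = 795 sin 356° + 841 sin 99° + T_C sin 176.1° + T_D sin 248° = 0.
The known terms sum to (661.5, 775.2) N, so -0.9977 T_C − 0.3746 T_D = -661.5 and 0.0680 T_C − 0.9272 T_D = -775.2.
Solving simultaneously: T_C = 339.8 N, T_D = 861 N.

T_C ≈ 340 N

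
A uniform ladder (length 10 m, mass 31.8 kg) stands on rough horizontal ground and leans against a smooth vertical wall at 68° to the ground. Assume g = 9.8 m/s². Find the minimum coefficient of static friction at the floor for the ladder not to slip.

μ_min ≈ 0.202

ΣF_y = 0: N_floor = 31.8×9.8 = 311.64 N.
Torques about the foot: N_wall · 10 sin 68° = 31.8×9.8×5 cos 68° → N_wall = 62.955 N.
ΣF_x = 0: f_floor = N_wall = 62.955 N.
μ_min = f_floor / N_floor = 62.955 / 311.64 = 0.202.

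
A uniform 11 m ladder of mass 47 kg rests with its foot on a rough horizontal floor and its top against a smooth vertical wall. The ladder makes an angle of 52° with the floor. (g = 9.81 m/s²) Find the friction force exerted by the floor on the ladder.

f ≈ 180 N

Torques about the foot: N_wall · 11 sin 52° = 47×9.81×5.5 cos 52° → N_wall = 180.11 N.
ΣF_x = 0: f_floor = N_wall = 180.11 N.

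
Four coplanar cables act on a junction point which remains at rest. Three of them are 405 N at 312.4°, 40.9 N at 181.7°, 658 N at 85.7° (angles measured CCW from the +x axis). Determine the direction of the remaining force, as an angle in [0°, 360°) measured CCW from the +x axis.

Sum the known components: ΣF_x = 281.5 N, ΣF_y = 355.9 N.
For equilibrium the remaining force must supply (−ΣF_x, −ΣF_y) = (-281.5, -355.9) N.
Magnitude = √((-281.5)² + (-355.9)²) = 453.8 N; direction = atan2(-355.9, -281.5) = 231.6°.

θ ≈ 232°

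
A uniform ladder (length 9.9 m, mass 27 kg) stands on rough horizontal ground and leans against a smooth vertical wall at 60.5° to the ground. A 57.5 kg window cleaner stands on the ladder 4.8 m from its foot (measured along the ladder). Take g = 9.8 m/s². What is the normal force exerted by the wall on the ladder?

Torques about the foot: N_wall · 9.9 sin 60.5° = 27×9.8×4.95 cos 60.5° + 57.5×9.8×4.8 cos 60.5° → N_wall = 229.43 N.

N_wall ≈ 229 N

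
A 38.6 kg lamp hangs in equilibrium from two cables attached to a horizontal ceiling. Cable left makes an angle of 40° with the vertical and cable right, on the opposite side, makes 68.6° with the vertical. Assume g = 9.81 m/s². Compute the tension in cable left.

Angles from the horizontal: cable left is 90° − 40° = 50°, cable right is 90° − 68.6° = 21.4°.
Weight W = 38.6 × 9.81 = 378.7 N acts straight down.
Horizontal: T_left cos 50° = T_right cos 21.4°  →  T_right = 0.6904 T_left.
Vertical: T_left sin 50° + T_right sin 21.4° = 378.7.
Substituting the horizontal relation into the vertical equation gives 1.018 T_left = 378.7, so T_left = 372 N.

T_left ≈ 372 N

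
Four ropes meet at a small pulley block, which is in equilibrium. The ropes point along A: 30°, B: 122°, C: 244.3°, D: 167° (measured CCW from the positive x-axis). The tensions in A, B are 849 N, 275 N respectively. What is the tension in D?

T_D ≈ 252 N

Resolve: ΣF_x = 849 cos 30° + 275 cos 122° + T_C cos 244.3° + T_D cos 167° = 0.
        ΣF_y = 849 sin 30° + 275 sin 122° + T_C sin 244.3° + T_D sin 167° = 0.
The known terms sum to (589.5, 657.7) N, so -0.4337 T_C − 0.9744 T_D = -589.5 and -0.9011 T_C + 0.2250 T_D = -657.7.
Solving simultaneously: T_C = 792.9 N, T_D = 252.2 N.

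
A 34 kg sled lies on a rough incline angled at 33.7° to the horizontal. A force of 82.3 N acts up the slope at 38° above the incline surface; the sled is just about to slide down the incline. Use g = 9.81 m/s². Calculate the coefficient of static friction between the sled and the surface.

On the verge of sliding down the incline, friction is at its maximum μN and acts up the slope.
Perpendicular to incline: N = W cos 33.7° − P sin 38° = 277.5 − 50.67 = 226.8 N.
Along incline: P cos 38° + μN = W sin 33.7° → μ = (W sin 33.7° − P cos 38°) / N = 0.53.

μ ≈ 0.530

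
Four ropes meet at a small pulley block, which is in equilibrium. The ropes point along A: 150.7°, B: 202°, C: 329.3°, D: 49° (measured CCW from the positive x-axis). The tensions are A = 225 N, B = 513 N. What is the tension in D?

Resolve: ΣF_x = 225 cos 150.7° + 513 cos 202° + T_C cos 329.3° + T_D cos 49° = 0.
        ΣF_y = 225 sin 150.7° + 513 sin 202° + T_C sin 329.3° + T_D sin 49° = 0.
The known terms sum to (-671.9, -82.06) N, so 0.8599 T_C + 0.6561 T_D = 671.9 and -0.5105 T_C + 0.7547 T_D = 82.06.
Solving simultaneously: T_C = 460.6 N, T_D = 420.3 N.

T_D ≈ 420 N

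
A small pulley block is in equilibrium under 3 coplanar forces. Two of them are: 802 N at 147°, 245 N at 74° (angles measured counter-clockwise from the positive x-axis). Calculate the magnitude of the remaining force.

F ≈ 905 N

Sum the known components: ΣF_x = -605.1 N, ΣF_y = 672.3 N.
For equilibrium the remaining force must supply (−ΣF_x, −ΣF_y) = (605.1, -672.3) N.
Magnitude = √((605.1)² + (-672.3)²) = 904.5 N; direction = atan2(-672.3, 605.1) = 312.0°.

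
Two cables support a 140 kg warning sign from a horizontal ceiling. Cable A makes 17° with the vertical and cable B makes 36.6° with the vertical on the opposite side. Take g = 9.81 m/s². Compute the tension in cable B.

Angles from the horizontal: cable A is 90° − 17° = 73°, cable B is 90° − 36.6° = 53.4°.
Weight W = 140 × 9.81 = 1373 N acts straight down.
Horizontal: T_A cos 73° = T_B cos 53.4°  →  T_A = 2.039 T_B.
Vertical: T_A sin 73° + T_B sin 53.4° = 1373.
Substituting the horizontal relation into the vertical equation gives 2.753 T_B = 1373, so T_B = 498.9 N.

T_B ≈ 499 N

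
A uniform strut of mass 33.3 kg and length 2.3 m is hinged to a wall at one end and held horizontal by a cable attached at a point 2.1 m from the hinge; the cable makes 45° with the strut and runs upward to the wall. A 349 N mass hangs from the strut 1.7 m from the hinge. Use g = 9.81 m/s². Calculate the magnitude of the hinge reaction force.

Take torques about the hinge: T sin 45° · 2.1 = 33.3×9.81×1.15 + 349×1.7 = 968.97 N·m.
So T = 968.97 / (0.7071 × 2.1) = 652.54 N.
ΣF_x = 0: H_x = T cos 45° = 461.42 N.
ΣF_y = 0: H_y = (33.3×9.81 + 349) − T sin 45° = 675.67 − 461.42 = 214.26 N.
|H| = √(H_x² + H_y²) = √((461.42)² + (214.26)²) = 508.73 N.

|H| ≈ 509 N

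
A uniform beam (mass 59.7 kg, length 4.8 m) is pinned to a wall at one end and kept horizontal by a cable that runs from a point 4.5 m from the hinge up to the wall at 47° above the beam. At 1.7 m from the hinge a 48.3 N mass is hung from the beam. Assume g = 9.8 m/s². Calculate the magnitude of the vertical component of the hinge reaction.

Take torques about the hinge: T sin 47° · 4.5 = 59.7×9.8×2.4 + 48.3×1.7 = 1486.3 N·m.
So T = 1486.3 / (0.7314 × 4.5) = 451.6 N.
ΣF_y = 0: H_y = (59.7×9.8 + 48.3) − T sin 47° = 633.36 − 330.28 = 303.08 N.

|H_y| ≈ 303 N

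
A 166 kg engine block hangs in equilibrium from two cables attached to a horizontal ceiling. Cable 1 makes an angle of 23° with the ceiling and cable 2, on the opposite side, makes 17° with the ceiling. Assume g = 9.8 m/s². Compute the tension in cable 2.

T_2 ≈ 2330 N

Weight W = 166 × 9.8 = 1627 N acts straight down.
Horizontal: T_1 cos 23° = T_2 cos 17°  →  T_1 = 1.039 T_2.
Vertical: T_1 sin 23° + T_2 sin 17° = 1627.
Substituting the horizontal relation into the vertical equation gives 0.6983 T_2 = 1627, so T_2 = 2330 N.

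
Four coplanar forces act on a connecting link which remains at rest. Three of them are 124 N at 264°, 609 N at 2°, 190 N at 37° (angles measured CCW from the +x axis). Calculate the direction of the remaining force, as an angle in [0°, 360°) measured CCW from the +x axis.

Sum the known components: ΣF_x = 747.4 N, ΣF_y = 12.28 N.
For equilibrium the remaining force must supply (−ΣF_x, −ΣF_y) = (-747.4, -12.28) N.
Magnitude = √((-747.4)² + (-12.28)²) = 747.5 N; direction = atan2(-12.28, -747.4) = 180.9°.

θ ≈ 181°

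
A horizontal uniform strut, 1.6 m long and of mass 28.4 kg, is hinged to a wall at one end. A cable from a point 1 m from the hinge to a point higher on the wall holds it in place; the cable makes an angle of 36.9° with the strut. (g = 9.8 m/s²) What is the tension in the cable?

Take torques about the hinge: T sin 36.9° · 1 = 28.4×9.8×0.8 = 222.66 N·m.
So T = 222.66 / (0.6004 × 1) = 370.83 N.

T ≈ 371 N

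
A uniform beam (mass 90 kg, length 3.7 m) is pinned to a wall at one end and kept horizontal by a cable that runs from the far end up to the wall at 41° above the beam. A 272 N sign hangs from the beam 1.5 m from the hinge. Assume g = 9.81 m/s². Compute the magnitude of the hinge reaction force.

Take torques about the hinge: T sin 41° · 3.7 = 90×9.81×1.85 + 272×1.5 = 2041.4 N·m.
So T = 2041.4 / (0.6561 × 3.7) = 840.96 N.
ΣF_x = 0: H_x = T cos 41° = 634.68 N.
ΣF_y = 0: H_y = (90×9.81 + 272) − T sin 41° = 1154.9 − 551.72 = 603.18 N.
|H| = √(H_x² + H_y²) = √((634.68)² + (603.18)²) = 875.58 N.

|H| ≈ 876 N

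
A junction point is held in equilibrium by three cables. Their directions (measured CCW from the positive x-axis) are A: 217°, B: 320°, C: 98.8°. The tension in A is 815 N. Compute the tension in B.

Resolve: ΣF_x = 815 cos 217° + T_B cos 320° + T_C cos 98.8° = 0.
        ΣF_y = 815 sin 217° + T_B sin 320° + T_C sin 98.8° = 0.
The known terms sum to (-650.9, -490.5) N, so 0.7660 T_B − 0.1530 T_C = 650.9 and -0.6428 T_B + 0.9882 T_C = 490.5.
Solving simultaneously: T_B = 1090 N, T_C = 1206 N.

T_B ≈ 1090 N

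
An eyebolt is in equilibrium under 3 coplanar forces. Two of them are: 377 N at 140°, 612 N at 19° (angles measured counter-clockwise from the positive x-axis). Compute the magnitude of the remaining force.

Sum the known components: ΣF_x = 289.9 N, ΣF_y = 441.6 N.
For equilibrium the remaining force must supply (−ΣF_x, −ΣF_y) = (-289.9, -441.6) N.
Magnitude = √((-289.9)² + (-441.6)²) = 528.2 N; direction = atan2(-441.6, -289.9) = 236.7°.

F ≈ 528 N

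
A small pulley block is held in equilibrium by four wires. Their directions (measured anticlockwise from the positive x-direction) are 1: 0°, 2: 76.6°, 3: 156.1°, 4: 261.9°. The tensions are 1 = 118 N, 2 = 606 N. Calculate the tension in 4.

T_4 ≈ 669 N

Resolve: ΣF_x = 118 cos 0° + 606 cos 76.6° + T_3 cos 156.1° + T_4 cos 261.9° = 0.
        ΣF_y = 118 sin 0° + 606 sin 76.6° + T_3 sin 156.1° + T_4 sin 261.9° = 0.
The known terms sum to (258.4, 589.5) N, so -0.9143 T_3 − 0.1409 T_4 = -258.4 and 0.4051 T_3 − 0.9900 T_4 = -589.5.
Solving simultaneously: T_3 = 179.6 N, T_4 = 668.9 N.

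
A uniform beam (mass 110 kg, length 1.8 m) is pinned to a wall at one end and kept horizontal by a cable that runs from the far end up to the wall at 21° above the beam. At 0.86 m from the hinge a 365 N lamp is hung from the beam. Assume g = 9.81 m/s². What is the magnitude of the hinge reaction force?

Take torques about the hinge: T sin 21° · 1.8 = 110×9.81×0.9 + 365×0.86 = 1285.1 N·m.
So T = 1285.1 / (0.3584 × 1.8) = 1992.2 N.
ΣF_x = 0: H_x = T cos 21° = 1859.9 N.
ΣF_y = 0: H_y = (110×9.81 + 365) − T sin 21° = 1444.1 − 713.94 = 730.16 N.
|H| = √(H_x² + H_y²) = √((1859.9)² + (730.16)²) = 1998.1 N.

|H| ≈ 2000 N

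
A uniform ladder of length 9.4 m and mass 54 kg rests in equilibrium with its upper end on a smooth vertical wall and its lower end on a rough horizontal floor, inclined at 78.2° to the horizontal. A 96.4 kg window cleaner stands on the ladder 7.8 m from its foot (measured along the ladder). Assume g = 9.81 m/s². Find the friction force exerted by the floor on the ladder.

Torques about the foot: N_wall · 9.4 sin 78.2° = 54×9.81×4.7 cos 78.2° + 96.4×9.81×7.8 cos 78.2° → N_wall = 219.27 N.
ΣF_x = 0: f_floor = N_wall = 219.27 N.

f ≈ 219 N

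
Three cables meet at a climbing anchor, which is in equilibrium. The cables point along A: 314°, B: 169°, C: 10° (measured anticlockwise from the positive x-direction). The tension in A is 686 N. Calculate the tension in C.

T_C ≈ 1100 N

Resolve: ΣF_x = 686 cos 314° + T_B cos 169° + T_C cos 10° = 0.
        ΣF_y = 686 sin 314° + T_B sin 169° + T_C sin 10° = 0.
The known terms sum to (476.5, -493.5) N, so -0.9816 T_B + 0.9848 T_C = -476.5 and 0.1908 T_B + 0.1736 T_C = 493.5.
Solving simultaneously: T_B = 1587 N, T_C = 1098 N.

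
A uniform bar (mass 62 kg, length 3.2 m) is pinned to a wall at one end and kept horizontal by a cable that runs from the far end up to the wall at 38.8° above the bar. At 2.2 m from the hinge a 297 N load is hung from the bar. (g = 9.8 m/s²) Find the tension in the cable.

Take torques about the hinge: T sin 38.8° · 3.2 = 62×9.8×1.6 + 297×2.2 = 1625.6 N·m.
So T = 1625.6 / (0.6266 × 3.2) = 810.7 N.

T ≈ 811 N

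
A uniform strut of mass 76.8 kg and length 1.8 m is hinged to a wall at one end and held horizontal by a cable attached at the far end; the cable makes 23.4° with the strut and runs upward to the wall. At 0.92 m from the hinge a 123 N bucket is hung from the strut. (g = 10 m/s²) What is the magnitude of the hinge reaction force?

|H| ≈ 1120 N

Take torques about the hinge: T sin 23.4° · 1.8 = 76.8×10×0.9 + 123×0.92 = 804.36 N·m.
So T = 804.36 / (0.3971 × 1.8) = 1125.2 N.
ΣF_x = 0: H_x = T cos 23.4° = 1032.6 N.
ΣF_y = 0: H_y = (76.8×10 + 123) − T sin 23.4° = 891 − 446.87 = 444.13 N.
|H| = √(H_x² + H_y²) = √((1032.6)² + (444.13)²) = 1124.1 N.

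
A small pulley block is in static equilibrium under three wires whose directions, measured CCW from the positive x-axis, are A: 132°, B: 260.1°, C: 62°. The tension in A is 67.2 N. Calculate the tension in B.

T_B ≈ 203 N

Resolve: ΣF_x = 67.2 cos 132° + T_B cos 260.1° + T_C cos 62° = 0.
        ΣF_y = 67.2 sin 132° + T_B sin 260.1° + T_C sin 62° = 0.
The known terms sum to (-44.97, 49.94) N, so -0.1719 T_B + 0.4695 T_C = 44.97 and -0.9851 T_B + 0.8829 T_C = -49.94.
Solving simultaneously: T_B = 203.3 N, T_C = 170.2 N.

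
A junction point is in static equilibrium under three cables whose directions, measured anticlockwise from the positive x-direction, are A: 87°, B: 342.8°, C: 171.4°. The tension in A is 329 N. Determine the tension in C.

Resolve: ΣF_x = 329 cos 87° + T_B cos 342.8° + T_C cos 171.4° = 0.
        ΣF_y = 329 sin 87° + T_B sin 342.8° + T_C sin 171.4° = 0.
The known terms sum to (17.22, 328.5) N, so 0.9553 T_B − 0.9888 T_C = -17.22 and -0.2957 T_B + 0.1495 T_C = -328.5.
Solving simultaneously: T_B = 2190 N, T_C = 2133 N.

T_C ≈ 2130 N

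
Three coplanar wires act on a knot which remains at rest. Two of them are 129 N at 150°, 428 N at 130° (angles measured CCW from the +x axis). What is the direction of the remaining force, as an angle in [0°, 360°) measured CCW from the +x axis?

θ ≈ 315°

Sum the known components: ΣF_x = -386.8 N, ΣF_y = 392.4 N.
For equilibrium the remaining force must supply (−ΣF_x, −ΣF_y) = (386.8, -392.4) N.
Magnitude = √((386.8)² + (-392.4)²) = 551 N; direction = atan2(-392.4, 386.8) = 314.6°.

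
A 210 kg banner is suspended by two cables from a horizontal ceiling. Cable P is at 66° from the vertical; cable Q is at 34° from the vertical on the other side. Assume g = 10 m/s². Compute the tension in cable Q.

Angles from the horizontal: cable P is 90° − 66° = 24°, cable Q is 90° − 34° = 56°.
Weight W = 210 × 10 = 2100 N acts straight down.
Horizontal: T_P cos 24° = T_Q cos 56°  →  T_P = 0.6121 T_Q.
Vertical: T_P sin 24° + T_Q sin 56° = 2100.
Substituting the horizontal relation into the vertical equation gives 1.078 T_Q = 2100, so T_Q = 1948 N.

T_Q ≈ 1950 N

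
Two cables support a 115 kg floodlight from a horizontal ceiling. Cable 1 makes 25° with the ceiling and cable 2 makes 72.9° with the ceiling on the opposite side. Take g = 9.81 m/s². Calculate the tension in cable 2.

T_2 ≈ 1030 N

Weight W = 115 × 9.81 = 1128 N acts straight down.
Horizontal: T_1 cos 25° = T_2 cos 72.9°  →  T_1 = 0.3244 T_2.
Vertical: T_1 sin 25° + T_2 sin 72.9° = 1128.
Substituting the horizontal relation into the vertical equation gives 1.093 T_2 = 1128, so T_2 = 1032 N.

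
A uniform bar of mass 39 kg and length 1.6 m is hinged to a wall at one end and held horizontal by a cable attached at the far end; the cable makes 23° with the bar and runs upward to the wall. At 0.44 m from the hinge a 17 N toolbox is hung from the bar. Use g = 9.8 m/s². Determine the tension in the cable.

Take torques about the hinge: T sin 23° · 1.6 = 39×9.8×0.8 + 17×0.44 = 313.24 N·m.
So T = 313.24 / (0.3907 × 1.6) = 501.05 N.

T ≈ 501 N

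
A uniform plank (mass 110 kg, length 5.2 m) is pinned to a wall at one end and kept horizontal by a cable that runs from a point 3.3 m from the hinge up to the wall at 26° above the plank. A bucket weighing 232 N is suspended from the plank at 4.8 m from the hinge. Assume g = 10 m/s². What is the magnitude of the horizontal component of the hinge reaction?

Take torques about the hinge: T sin 26° · 3.3 = 110×10×2.6 + 232×4.8 = 3973.6 N·m.
So T = 3973.6 / (0.4384 × 3.3) = 2746.8 N.
ΣF_x = 0: H_x = T cos 26° = 2468.8 N.

H_x ≈ 2470 N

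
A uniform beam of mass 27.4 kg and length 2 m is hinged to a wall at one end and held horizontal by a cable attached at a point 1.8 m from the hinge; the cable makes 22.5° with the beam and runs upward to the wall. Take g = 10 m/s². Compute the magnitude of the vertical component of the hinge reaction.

|H_y| ≈ 122 N

Take torques about the hinge: T sin 22.5° · 1.8 = 27.4×10×1 = 274 N·m.
So T = 274 / (0.3827 × 1.8) = 397.78 N.
ΣF_y = 0: H_y = (27.4×10) − T sin 22.5° = 274 − 152.22 = 121.78 N.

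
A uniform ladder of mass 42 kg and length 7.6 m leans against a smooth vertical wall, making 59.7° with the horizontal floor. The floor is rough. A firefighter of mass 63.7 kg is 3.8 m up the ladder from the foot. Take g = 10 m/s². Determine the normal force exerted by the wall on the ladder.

N_wall ≈ 309 N

Torques about the foot: N_wall · 7.6 sin 59.7° = 42×10×3.8 cos 59.7° + 63.7×10×3.8 cos 59.7° → N_wall = 308.83 N.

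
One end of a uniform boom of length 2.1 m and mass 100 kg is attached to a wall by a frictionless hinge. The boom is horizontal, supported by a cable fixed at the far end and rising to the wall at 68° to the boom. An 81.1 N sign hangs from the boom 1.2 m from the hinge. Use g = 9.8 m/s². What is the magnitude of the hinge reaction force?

Take torques about the hinge: T sin 68° · 2.1 = 100×9.8×1.05 + 81.1×1.2 = 1126.3 N·m.
So T = 1126.3 / (0.9272 × 2.1) = 578.46 N.
ΣF_x = 0: H_x = T cos 68° = 216.7 N.
ΣF_y = 0: H_y = (100×9.8 + 81.1) − T sin 68° = 1061.1 − 536.34 = 524.76 N.
|H| = √(H_x² + H_y²) = √((216.7)² + (524.76)²) = 567.74 N.

|H| ≈ 568 N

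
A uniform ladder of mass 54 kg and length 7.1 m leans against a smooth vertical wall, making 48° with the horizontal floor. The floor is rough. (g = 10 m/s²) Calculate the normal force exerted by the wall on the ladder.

N_wall ≈ 243 N

Torques about the foot: N_wall · 7.1 sin 48° = 54×10×3.55 cos 48° → N_wall = 243.11 N.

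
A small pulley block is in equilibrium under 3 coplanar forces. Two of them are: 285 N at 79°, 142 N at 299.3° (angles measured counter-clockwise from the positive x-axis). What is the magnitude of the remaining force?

F ≈ 199 N

Sum the known components: ΣF_x = 123.9 N, ΣF_y = 155.9 N.
For equilibrium the remaining force must supply (−ΣF_x, −ΣF_y) = (-123.9, -155.9) N.
Magnitude = √((-123.9)² + (-155.9)²) = 199.1 N; direction = atan2(-155.9, -123.9) = 231.5°.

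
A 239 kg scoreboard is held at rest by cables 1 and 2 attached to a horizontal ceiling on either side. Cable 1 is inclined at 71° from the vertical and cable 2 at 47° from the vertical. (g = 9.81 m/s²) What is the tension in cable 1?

Angles from the horizontal: cable 1 is 90° − 71° = 19°, cable 2 is 90° − 47° = 43°.
Weight W = 239 × 9.81 = 2345 N acts straight down.
Horizontal: T_1 cos 19° = T_2 cos 43°  →  T_2 = 1.293 T_1.
Vertical: T_1 sin 19° + T_2 sin 43° = 2345.
Substituting the horizontal relation into the vertical equation gives 1.207 T_1 = 2345, so T_1 = 1942 N.

T_1 ≈ 1940 N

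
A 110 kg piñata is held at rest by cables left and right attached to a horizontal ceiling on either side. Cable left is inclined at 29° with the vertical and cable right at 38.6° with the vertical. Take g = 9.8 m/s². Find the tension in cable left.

T_left ≈ 727 N

Angles from the horizontal: cable left is 90° − 29° = 61°, cable right is 90° − 38.6° = 51.4°.
Weight W = 110 × 9.8 = 1078 N acts straight down.
Horizontal: T_left cos 61° = T_right cos 51.4°  →  T_right = 0.7771 T_left.
Vertical: T_left sin 61° + T_right sin 51.4° = 1078.
Substituting the horizontal relation into the vertical equation gives 1.482 T_left = 1078, so T_left = 727.4 N.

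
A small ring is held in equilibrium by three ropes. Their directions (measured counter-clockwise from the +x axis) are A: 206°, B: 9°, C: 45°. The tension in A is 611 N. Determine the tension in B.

T_B ≈ 338 N

Resolve: ΣF_x = 611 cos 206° + T_B cos 9° + T_C cos 45° = 0.
        ΣF_y = 611 sin 206° + T_B sin 9° + T_C sin 45° = 0.
The known terms sum to (-549.2, -267.8) N, so 0.9877 T_B + 0.7071 T_C = 549.2 and 0.1564 T_B + 0.7071 T_C = 267.8.
Solving simultaneously: T_B = 338.4 N, T_C = 303.9 N.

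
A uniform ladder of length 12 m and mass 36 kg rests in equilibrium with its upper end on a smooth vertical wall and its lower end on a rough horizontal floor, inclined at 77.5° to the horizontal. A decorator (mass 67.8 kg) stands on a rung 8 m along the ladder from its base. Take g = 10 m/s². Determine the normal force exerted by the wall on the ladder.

Torques about the foot: N_wall · 12 sin 77.5° = 36×10×6 cos 77.5° + 67.8×10×8 cos 77.5° → N_wall = 140.11 N.

N_wall ≈ 140 N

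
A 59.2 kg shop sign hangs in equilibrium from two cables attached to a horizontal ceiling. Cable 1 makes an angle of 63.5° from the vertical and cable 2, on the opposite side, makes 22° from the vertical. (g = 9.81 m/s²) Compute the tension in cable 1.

T_1 ≈ 218 N

Angles from the horizontal: cable 1 is 90° − 63.5° = 26.5°, cable 2 is 90° − 22° = 68°.
Weight W = 59.2 × 9.81 = 580.8 N acts straight down.
Horizontal: T_1 cos 26.5° = T_2 cos 68°  →  T_2 = 2.389 T_1.
Vertical: T_1 sin 26.5° + T_2 sin 68° = 580.8.
Substituting the horizontal relation into the vertical equation gives 2.661 T_1 = 580.8, so T_1 = 218.2 N.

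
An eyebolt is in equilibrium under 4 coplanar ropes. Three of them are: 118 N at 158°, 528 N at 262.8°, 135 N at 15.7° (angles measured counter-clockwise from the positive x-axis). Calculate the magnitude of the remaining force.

F ≈ 445 N

Sum the known components: ΣF_x = -45.62 N, ΣF_y = -443.1 N.
For equilibrium the remaining force must supply (−ΣF_x, −ΣF_y) = (45.62, 443.1) N.
Magnitude = √((45.62)² + (443.1)²) = 445.4 N; direction = atan2(443.1, 45.62) = 84.1°.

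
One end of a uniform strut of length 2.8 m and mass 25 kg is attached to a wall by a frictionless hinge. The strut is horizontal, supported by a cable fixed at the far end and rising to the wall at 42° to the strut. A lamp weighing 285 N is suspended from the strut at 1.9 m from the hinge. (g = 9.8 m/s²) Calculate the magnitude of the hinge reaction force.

Take torques about the hinge: T sin 42° · 2.8 = 25×9.8×1.4 + 285×1.9 = 884.5 N·m.
So T = 884.5 / (0.6691 × 2.8) = 472.09 N.
ΣF_x = 0: H_x = T cos 42° = 350.83 N.
ΣF_y = 0: H_y = (25×9.8 + 285) − T sin 42° = 530 − 315.89 = 214.11 N.
|H| = √(H_x² + H_y²) = √((350.83)² + (214.11)²) = 411.01 N.

|H| ≈ 411 N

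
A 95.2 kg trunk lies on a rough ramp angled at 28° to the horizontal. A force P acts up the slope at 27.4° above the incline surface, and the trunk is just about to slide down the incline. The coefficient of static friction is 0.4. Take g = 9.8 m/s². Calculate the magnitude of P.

On the verge of sliding down the incline, friction equals μN and acts up the slope.
Perpendicular: N + P sin 27.4° = W cos 28° = 823.8 N.
Along incline: P cos 27.4° + μN = W sin 28° with W sin 28° = 438 N.
Solving the pair for P and N: P = 154.2 N, N = 752.8 N (and f = μN = 301.1 N).

P ≈ 154 N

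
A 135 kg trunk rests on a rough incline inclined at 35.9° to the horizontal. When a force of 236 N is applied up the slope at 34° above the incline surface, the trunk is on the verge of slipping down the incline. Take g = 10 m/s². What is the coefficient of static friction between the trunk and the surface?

On the verge of sliding down the incline, friction is at its maximum μN and acts up the slope.
Perpendicular to incline: N = W cos 35.9° − P sin 34° = 1094 − 132 = 961.6 N.
Along incline: P cos 34° + μN = W sin 35.9° → μ = (W sin 35.9° − P cos 34°) / N = 0.6198.

μ ≈ 0.620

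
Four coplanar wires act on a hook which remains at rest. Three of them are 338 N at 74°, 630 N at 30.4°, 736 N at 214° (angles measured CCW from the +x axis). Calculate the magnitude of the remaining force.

F ≈ 234 N

Sum the known components: ΣF_x = 26.38 N, ΣF_y = 232.1 N.
For equilibrium the remaining force must supply (−ΣF_x, −ΣF_y) = (-26.38, -232.1) N.
Magnitude = √((-26.38)² + (-232.1)²) = 233.6 N; direction = atan2(-232.1, -26.38) = 263.5°.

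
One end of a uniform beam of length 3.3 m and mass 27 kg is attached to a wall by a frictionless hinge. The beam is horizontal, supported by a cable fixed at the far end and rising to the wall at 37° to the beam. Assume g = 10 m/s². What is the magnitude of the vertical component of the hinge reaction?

|H_y| ≈ 135 N

Take torques about the hinge: T sin 37° · 3.3 = 27×10×1.65 = 445.5 N·m.
So T = 445.5 / (0.6018 × 3.3) = 224.32 N.
ΣF_y = 0: H_y = (27×10) − T sin 37° = 270 − 135 = 135 N.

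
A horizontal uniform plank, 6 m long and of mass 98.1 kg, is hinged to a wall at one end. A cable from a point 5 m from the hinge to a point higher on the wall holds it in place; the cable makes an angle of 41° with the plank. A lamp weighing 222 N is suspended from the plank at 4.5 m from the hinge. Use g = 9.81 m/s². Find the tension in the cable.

T ≈ 1180 N

Take torques about the hinge: T sin 41° · 5 = 98.1×9.81×3 + 222×4.5 = 3886.1 N·m.
So T = 3886.1 / (0.6561 × 5) = 1184.7 N.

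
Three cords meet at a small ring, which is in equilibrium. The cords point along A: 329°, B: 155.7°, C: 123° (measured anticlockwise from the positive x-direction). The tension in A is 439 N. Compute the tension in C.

Resolve: ΣF_x = 439 cos 329° + T_B cos 155.7° + T_C cos 123° = 0.
        ΣF_y = 439 sin 329° + T_B sin 155.7° + T_C sin 123° = 0.
The known terms sum to (376.3, -226.1) N, so -0.9114 T_B − 0.5446 T_C = -376.3 and 0.4115 T_B + 0.8387 T_C = 226.1.
Solving simultaneously: T_B = 356.2 N, T_C = 94.81 N.

T_C ≈ 94.8 N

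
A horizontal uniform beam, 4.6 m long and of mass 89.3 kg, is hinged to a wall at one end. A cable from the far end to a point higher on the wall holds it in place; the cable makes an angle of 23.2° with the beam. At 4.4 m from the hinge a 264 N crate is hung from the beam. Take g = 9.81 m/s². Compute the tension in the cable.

Take torques about the hinge: T sin 23.2° · 4.6 = 89.3×9.81×2.3 + 264×4.4 = 3176.5 N·m.
So T = 3176.5 / (0.3939 × 4.6) = 1752.9 N.

T ≈ 1750 N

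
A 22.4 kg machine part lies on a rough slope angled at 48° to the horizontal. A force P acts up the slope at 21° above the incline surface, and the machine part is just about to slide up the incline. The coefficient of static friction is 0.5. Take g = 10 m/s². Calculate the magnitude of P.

On the verge of sliding up the incline, friction equals μN and acts down the slope.
Perpendicular: N + P sin 21° = W cos 48° = 149.9 N.
Along incline: P cos 21° = W sin 48° + μN  with W sin 48° = 166.5 N.
Solving the pair for P and N: P = 216.9 N, N = 72.14 N (and f = μN = 36.07 N).

P ≈ 217 N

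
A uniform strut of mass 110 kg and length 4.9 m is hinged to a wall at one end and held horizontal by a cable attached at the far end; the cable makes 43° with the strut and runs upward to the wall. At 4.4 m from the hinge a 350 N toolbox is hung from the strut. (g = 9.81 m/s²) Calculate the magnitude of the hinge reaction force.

|H| ≈ 1080 N

Take torques about the hinge: T sin 43° · 4.9 = 110×9.81×2.45 + 350×4.4 = 4183.8 N·m.
So T = 4183.8 / (0.6820 × 4.9) = 1252 N.
ΣF_x = 0: H_x = T cos 43° = 915.63 N.
ΣF_y = 0: H_y = (110×9.81 + 350) − T sin 43° = 1429.1 − 853.84 = 575.26 N.
|H| = √(H_x² + H_y²) = √((915.63)² + (575.26)²) = 1081.3 N.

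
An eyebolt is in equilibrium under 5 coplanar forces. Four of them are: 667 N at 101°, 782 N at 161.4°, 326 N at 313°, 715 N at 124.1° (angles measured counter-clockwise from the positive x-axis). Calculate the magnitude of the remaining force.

Sum the known components: ΣF_x = -1047 N, ΣF_y = 1258 N.
For equilibrium the remaining force must supply (−ΣF_x, −ΣF_y) = (1047, -1258) N.
Magnitude = √((1047)² + (-1258)²) = 1637 N; direction = atan2(-1258, 1047) = 309.8°.

F ≈ 1640 N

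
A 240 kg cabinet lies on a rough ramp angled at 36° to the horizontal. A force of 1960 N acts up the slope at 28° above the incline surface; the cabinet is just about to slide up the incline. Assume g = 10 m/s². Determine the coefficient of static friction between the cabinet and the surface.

μ ≈ 0.313

On the verge of sliding up the incline, friction is at its maximum μN and acts down the slope.
Perpendicular to incline: N = W cos 36° − P sin 28° = 1942 − 920.2 = 1021 N.
Along incline: P cos 28° − μN = W sin 36° → μ = −(W sin 36° − P cos 28°) / N = 0.3132.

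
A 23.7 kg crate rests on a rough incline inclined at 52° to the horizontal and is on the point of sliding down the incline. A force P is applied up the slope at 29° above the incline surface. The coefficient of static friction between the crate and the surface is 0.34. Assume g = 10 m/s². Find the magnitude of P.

P ≈ 193 N

On the verge of sliding down the incline, friction equals μN and acts up the slope.
Perpendicular: N + P sin 29° = W cos 52° = 145.9 N.
Along incline: P cos 29° + μN = W sin 52° with W sin 52° = 186.8 N.
Solving the pair for P and N: P = 193.2 N, N = 52.23 N (and f = μN = 17.76 N).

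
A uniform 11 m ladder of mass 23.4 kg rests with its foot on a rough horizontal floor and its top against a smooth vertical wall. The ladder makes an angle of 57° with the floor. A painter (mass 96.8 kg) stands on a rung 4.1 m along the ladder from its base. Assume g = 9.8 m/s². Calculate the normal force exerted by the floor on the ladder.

N_floor ≈ 1180 N

ΣF_y = 0: N_floor = 23.4×9.8 + 96.8×9.8 = 1178 N.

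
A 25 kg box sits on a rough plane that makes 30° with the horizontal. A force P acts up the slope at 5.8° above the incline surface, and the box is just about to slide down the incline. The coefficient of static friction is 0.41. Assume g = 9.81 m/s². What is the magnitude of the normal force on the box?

On the verge of sliding down the incline, friction equals μN and acts up the slope.
Perpendicular: N + P sin 5.8° = W cos 30° = 212.4 N.
Along incline: P cos 5.8° + μN = W sin 30° with W sin 30° = 122.6 N.
Solving the pair for P and N: P = 37.28 N, N = 208.6 N (and f = μN = 85.54 N).

N ≈ 209 N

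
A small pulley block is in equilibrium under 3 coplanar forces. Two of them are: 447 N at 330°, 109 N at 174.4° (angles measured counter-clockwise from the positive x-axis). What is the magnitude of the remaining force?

F ≈ 351 N

Sum the known components: ΣF_x = 278.6 N, ΣF_y = -212.9 N.
For equilibrium the remaining force must supply (−ΣF_x, −ΣF_y) = (-278.6, 212.9) N.
Magnitude = √((-278.6)² + (212.9)²) = 350.6 N; direction = atan2(212.9, -278.6) = 142.6°.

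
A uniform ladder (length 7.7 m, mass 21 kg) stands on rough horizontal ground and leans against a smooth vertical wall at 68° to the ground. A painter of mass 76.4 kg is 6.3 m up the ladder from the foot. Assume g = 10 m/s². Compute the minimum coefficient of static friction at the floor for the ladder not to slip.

μ_min ≈ 0.303

ΣF_y = 0: N_floor = 21×10 + 76.4×10 = 974 N.
Torques about the foot: N_wall · 7.7 sin 68° = 21×10×3.85 cos 68° + 76.4×10×6.3 cos 68° → N_wall = 294.98 N.
ΣF_x = 0: f_floor = N_wall = 294.98 N.
μ_min = f_floor / N_floor = 294.98 / 974 = 0.3028.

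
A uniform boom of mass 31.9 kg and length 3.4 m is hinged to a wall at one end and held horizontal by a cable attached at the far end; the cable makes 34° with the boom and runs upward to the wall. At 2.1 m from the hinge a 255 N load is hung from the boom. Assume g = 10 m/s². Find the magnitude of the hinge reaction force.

Take torques about the hinge: T sin 34° · 3.4 = 31.9×10×1.7 + 255×2.1 = 1077.8 N·m.
So T = 1077.8 / (0.5592 × 3.4) = 566.89 N.
ΣF_x = 0: H_x = T cos 34° = 469.97 N.
ΣF_y = 0: H_y = (31.9×10 + 255) − T sin 34° = 574 − 317 = 257 N.
|H| = √(H_x² + H_y²) = √((469.97)² + (257)²) = 535.65 N.

|H| ≈ 536 N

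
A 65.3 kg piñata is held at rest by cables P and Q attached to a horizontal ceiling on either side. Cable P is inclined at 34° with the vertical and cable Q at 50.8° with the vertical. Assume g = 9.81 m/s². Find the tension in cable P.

T_P ≈ 498 N

Angles from the horizontal: cable P is 90° − 34° = 56°, cable Q is 90° − 50.8° = 39.2°.
Weight W = 65.3 × 9.81 = 640.6 N acts straight down.
Horizontal: T_P cos 56° = T_Q cos 39.2°  →  T_Q = 0.7216 T_P.
Vertical: T_P sin 56° + T_Q sin 39.2° = 640.6.
Substituting the horizontal relation into the vertical equation gives 1.285 T_P = 640.6, so T_P = 498.5 N.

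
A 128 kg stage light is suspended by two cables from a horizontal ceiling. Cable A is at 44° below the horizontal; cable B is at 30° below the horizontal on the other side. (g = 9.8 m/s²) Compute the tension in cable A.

T_A ≈ 1130 N

Weight W = 128 × 9.8 = 1254 N acts straight down.
Horizontal: T_A cos 44° = T_B cos 30°  →  T_B = 0.8306 T_A.
Vertical: T_A sin 44° + T_B sin 30° = 1254.
Substituting the horizontal relation into the vertical equation gives 1.11 T_A = 1254, so T_A = 1130 N.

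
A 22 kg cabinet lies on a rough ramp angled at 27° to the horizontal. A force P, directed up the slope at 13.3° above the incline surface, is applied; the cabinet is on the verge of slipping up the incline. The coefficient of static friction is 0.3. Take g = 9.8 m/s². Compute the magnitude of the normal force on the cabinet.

N ≈ 158 N

On the verge of sliding up the incline, friction equals μN and acts down the slope.
Perpendicular: N + P sin 13.3° = W cos 27° = 192.1 N.
Along incline: P cos 13.3° = W sin 27° + μN  with W sin 27° = 97.88 N.
Solving the pair for P and N: P = 149.2 N, N = 157.8 N (and f = μN = 47.33 N).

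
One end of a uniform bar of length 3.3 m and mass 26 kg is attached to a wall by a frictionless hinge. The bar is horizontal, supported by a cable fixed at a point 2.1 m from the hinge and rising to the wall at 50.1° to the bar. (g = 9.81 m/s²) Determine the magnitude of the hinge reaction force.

Take torques about the hinge: T sin 50.1° · 2.1 = 26×9.81×1.65 = 420.85 N·m.
So T = 420.85 / (0.7672 × 2.1) = 261.23 N.
ΣF_x = 0: H_x = T cos 50.1° = 167.56 N.
ΣF_y = 0: H_y = (26×9.81) − T sin 50.1° = 255.06 − 200.4 = 54.656 N.
|H| = √(H_x² + H_y²) = √((167.56)² + (54.656)²) = 176.25 N.

|H| ≈ 176 N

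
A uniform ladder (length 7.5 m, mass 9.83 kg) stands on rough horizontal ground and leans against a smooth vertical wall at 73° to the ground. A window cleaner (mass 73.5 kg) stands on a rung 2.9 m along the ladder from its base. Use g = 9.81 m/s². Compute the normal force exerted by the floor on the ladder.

ΣF_y = 0: N_floor = 9.83×9.81 + 73.5×9.81 = 817.47 N.

N_floor ≈ 817 N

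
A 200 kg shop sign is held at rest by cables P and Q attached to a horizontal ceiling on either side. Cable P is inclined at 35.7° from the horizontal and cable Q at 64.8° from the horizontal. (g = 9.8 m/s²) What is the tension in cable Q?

Weight W = 200 × 9.8 = 1960 N acts straight down.
Horizontal: T_P cos 35.7° = T_Q cos 64.8°  →  T_P = 0.5243 T_Q.
Vertical: T_P sin 35.7° + T_Q sin 64.8° = 1960.
Substituting the horizontal relation into the vertical equation gives 1.211 T_Q = 1960, so T_Q = 1619 N.

T_Q ≈ 1620 N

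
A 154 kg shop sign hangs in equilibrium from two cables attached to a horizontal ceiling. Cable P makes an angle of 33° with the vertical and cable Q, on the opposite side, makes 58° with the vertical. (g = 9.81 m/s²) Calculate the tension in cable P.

T_P ≈ 1280 N

Angles from the horizontal: cable P is 90° − 33° = 57°, cable Q is 90° − 58° = 32°.
Weight W = 154 × 9.81 = 1511 N acts straight down.
Horizontal: T_P cos 57° = T_Q cos 32°  →  T_Q = 0.6422 T_P.
Vertical: T_P sin 57° + T_Q sin 32° = 1511.
Substituting the horizontal relation into the vertical equation gives 1.179 T_P = 1511, so T_P = 1281 N.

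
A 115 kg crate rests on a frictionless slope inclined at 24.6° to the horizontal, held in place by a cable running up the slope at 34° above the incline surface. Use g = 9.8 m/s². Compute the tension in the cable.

Take axes along and perpendicular to the incline. Weight components: W sin 24.6° = 469.1 N down-slope, W cos 24.6° = 1025 N into the surface.
Along incline: T cos 34° = W sin 24.6° → T = 565.9 N.
Perpendicular: N = W cos 24.6° − T sin 34° = 708.3 N.

T ≈ 566 N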